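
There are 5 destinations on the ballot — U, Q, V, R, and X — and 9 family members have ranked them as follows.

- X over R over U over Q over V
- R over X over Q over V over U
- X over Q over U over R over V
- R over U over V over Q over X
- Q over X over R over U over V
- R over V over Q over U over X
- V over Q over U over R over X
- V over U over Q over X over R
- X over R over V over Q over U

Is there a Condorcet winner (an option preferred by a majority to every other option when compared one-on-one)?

Head-to-head results (9 voters total):
U vs Q: Q wins 6–3.
U vs V: V wins 5–4.
U vs R: R wins 6–3.
U vs X: X wins 5–4.
Q vs V: V wins 5–4.
Q vs R: R wins 5–4.
Q vs X: Q wins 5–4.
V vs R: R wins 7–2.
V vs X: X wins 5–4.
R vs X: X wins 5–4.
No candidate beats all others: Q beats X beats V beats Q, a majority cycle.

No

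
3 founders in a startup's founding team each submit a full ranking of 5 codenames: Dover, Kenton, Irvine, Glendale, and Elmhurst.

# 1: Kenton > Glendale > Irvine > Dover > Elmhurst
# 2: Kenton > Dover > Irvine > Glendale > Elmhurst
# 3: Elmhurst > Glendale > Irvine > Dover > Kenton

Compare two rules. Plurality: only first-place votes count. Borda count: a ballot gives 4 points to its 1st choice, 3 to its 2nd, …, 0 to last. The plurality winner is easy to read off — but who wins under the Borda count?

Kenton

Plurality first-place counts: Dover 0, Kenton 2, Irvine 0, Glendale 0, Elmhurst 1 → Kenton.
Borda totals: Dover 5, Kenton 8, Irvine 6, Glendale 7, Elmhurst 4 → Kenton.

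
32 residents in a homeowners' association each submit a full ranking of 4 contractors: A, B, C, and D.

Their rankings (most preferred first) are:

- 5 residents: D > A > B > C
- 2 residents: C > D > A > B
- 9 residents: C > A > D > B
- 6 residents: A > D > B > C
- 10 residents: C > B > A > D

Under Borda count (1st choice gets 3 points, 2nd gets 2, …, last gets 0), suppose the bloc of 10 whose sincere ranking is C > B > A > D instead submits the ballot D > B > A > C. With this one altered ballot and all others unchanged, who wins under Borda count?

D

Borda totals with the altered ballot: A 58, B 31, C 33, D 70.
The switch changes the winner from C to D.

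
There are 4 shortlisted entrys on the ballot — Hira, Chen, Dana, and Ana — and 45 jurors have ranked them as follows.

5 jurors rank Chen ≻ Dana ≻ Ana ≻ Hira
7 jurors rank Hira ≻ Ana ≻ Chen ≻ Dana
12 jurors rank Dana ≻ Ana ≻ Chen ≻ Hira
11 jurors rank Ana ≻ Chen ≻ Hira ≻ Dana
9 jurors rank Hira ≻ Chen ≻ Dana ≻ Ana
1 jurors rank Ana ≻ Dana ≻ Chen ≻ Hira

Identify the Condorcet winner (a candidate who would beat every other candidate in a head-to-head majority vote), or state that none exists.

Head-to-head results (45 voters total):
Hira vs Chen: Chen wins 29–16.
Hira vs Dana: Hira wins 27–18.
Hira vs Ana: Ana wins 29–16.
Chen vs Dana: Chen wins 32–13.
Chen vs Ana: Ana wins 31–14.
Dana vs Ana: Dana wins 26–19.
No candidate beats all others: Hira beats Dana beats Ana beats Hira, a majority cycle.

No Condorcet winner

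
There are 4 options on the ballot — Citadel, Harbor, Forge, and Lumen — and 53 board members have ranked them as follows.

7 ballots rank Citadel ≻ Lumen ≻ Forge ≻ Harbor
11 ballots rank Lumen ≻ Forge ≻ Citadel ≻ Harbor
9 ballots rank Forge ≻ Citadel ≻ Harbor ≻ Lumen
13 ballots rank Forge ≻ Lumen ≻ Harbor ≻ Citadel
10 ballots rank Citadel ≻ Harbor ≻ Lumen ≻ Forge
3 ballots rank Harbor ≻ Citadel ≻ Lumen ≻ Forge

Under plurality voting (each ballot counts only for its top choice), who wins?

First-place vote totals:
  Citadel: 17
  Harbor: 3
  Forge: 22
  Lumen: 11
Forge has the most first-place votes.

Forge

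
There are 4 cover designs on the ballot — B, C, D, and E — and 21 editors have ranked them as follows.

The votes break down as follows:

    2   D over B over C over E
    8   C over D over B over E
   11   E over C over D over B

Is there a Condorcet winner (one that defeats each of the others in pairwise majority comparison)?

Yes

Head-to-head results (21 voters total):
B vs C: C wins 19–2.
B vs D: D wins 21–0.
B vs E: E wins 11–10.
C vs D: C wins 19–2.
C vs E: E wins 11–10.
D vs E: E wins 11–10.
E beats each rival — B (11–10), C (11–10), D (11–10) — so E is the Condorcet winner.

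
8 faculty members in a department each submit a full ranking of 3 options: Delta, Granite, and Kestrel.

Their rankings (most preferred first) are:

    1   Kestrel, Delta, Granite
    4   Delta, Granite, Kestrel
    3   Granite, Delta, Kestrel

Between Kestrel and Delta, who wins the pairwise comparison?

Ballots ranking Kestrel above Delta: 1.
Ballots ranking Delta above Kestrel: 4+3 = 7.
Delta wins the head-to-head, 7–1.

Delta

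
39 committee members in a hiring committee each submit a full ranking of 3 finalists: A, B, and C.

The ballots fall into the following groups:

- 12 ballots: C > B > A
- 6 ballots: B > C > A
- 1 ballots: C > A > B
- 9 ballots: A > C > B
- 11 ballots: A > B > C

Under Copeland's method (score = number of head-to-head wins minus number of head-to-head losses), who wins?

A

Pairwise results:
  A vs B: A wins 21–18.
  A vs C: A wins 20–19.
  B vs C: C wins 22–17.
Copeland scores (wins − losses):
  A: 2 − 0 = 2
  B: 0 − 2 = -2
  C: 1 − 1 = 0
A has the best Copeland score.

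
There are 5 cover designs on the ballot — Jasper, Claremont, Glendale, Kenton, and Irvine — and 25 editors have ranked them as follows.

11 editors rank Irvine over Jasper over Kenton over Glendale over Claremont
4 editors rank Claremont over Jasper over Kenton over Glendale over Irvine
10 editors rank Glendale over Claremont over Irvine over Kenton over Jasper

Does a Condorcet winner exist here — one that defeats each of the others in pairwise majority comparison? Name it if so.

Head-to-head results (25 voters total):
Jasper vs Claremont: Claremont wins 14–11.
Jasper vs Glendale: Jasper wins 15–10.
Jasper vs Kenton: Jasper wins 15–10.
Jasper vs Irvine: Irvine wins 21–4.
Claremont vs Glendale: Glendale wins 21–4.
Claremont vs Kenton: Claremont wins 14–11.
Claremont vs Irvine: Claremont wins 14–11.
Glendale vs Kenton: Kenton wins 15–10.
Glendale vs Irvine: Glendale wins 14–11.
Kenton vs Irvine: Irvine wins 21–4.
No candidate beats all others: Jasper beats Glendale beats Claremont beats Jasper, a majority cycle.

None — there is no Condorcet winner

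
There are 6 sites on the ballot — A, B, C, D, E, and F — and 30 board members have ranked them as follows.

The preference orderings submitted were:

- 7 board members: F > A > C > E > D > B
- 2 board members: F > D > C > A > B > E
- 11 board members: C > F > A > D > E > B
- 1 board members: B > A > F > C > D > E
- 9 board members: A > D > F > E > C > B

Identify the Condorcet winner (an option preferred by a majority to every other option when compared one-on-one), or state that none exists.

F

Head-to-head results (30 voters total):
A vs B: A wins 29–1.
A vs C: A wins 17–13.
A vs D: A wins 28–2.
A vs E: A wins 30–0.
A vs F: F wins 20–10.
B vs C: C wins 29–1.
B vs D: D wins 29–1.
B vs E: E wins 27–3.
B vs F: F wins 29–1.
C vs D: C wins 19–11.
C vs E: C wins 21–9.
C vs F: F wins 19–11.
D vs E: D wins 23–7.
D vs F: F wins 21–9.
E vs F: F wins 30–0.
F beats each rival — A (20–10), B (29–1), C (19–11), D (21–9), E (30–0) — so F is the Condorcet winner.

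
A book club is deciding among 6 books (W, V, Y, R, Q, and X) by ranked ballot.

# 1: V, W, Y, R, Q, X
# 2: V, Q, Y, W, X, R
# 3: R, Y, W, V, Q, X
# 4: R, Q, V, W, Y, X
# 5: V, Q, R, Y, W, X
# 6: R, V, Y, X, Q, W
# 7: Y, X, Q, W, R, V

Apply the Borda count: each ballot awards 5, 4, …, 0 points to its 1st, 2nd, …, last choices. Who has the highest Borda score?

Borda scores:
  W: 4 + 2 + 3 + 2 + 1 + 0 + 2 = 14
  V: 5 + 5 + 2 + 3 + 5 + 4 + 0 = 24
  Y: 3 + 3 + 4 + 1 + 2 + 3 + 5 = 21
  R: 2 + 0 + 5 + 5 + 3 + 5 + 1 = 21
  Q: 1 + 4 + 1 + 4 + 4 + 1 + 3 = 18
  X: 0 + 1 + 0 + 0 + 0 + 2 + 4 = 7
V has the highest total.

V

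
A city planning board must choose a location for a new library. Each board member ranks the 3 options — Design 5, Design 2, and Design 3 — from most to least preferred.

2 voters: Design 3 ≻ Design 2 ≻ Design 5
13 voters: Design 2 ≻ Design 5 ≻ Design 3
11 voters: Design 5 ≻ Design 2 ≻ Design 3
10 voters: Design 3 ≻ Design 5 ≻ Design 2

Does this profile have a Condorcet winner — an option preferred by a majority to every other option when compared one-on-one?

Yes

Head-to-head results (36 voters total):
Design 5 vs Design 2: Design 5 wins 21–15.
Design 5 vs Design 3: Design 5 wins 24–12.
Design 2 vs Design 3: Design 2 wins 24–12.
Design 5 beats each rival — Design 2 (21–15), Design 3 (24–12) — so Design 5 is the Condorcet winner.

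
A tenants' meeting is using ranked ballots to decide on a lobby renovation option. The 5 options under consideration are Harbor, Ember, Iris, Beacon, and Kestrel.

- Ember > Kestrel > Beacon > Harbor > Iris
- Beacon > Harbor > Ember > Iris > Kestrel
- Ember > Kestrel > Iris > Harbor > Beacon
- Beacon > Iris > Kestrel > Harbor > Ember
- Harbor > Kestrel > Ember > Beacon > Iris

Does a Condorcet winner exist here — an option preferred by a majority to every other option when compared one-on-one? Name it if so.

Head-to-head results (5 voters total):
Harbor vs Ember: Harbor wins 3–2.
Harbor vs Iris: Harbor wins 3–2.
Harbor vs Beacon: Beacon wins 3–2.
Harbor vs Kestrel: Kestrel wins 3–2.
Ember vs Iris: Ember wins 4–1.
Ember vs Beacon: Ember wins 3–2.
Ember vs Kestrel: Ember wins 3–2.
Iris vs Beacon: Beacon wins 4–1.
Iris vs Kestrel: Kestrel wins 3–2.
Beacon vs Kestrel: Kestrel wins 3–2.
No candidate beats all others: Harbor beats Ember beats Beacon beats Harbor, a majority cycle.

No Condorcet winner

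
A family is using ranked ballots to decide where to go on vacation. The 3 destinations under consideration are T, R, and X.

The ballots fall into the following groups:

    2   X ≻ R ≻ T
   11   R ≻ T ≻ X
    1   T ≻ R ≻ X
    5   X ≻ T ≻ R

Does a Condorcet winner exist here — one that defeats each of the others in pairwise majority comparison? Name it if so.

Head-to-head results (19 voters total):
T vs R: R wins 13–6.
T vs X: T wins 12–7.
R vs X: R wins 12–7.
R beats each rival — T (13–6), X (12–7) — so R is the Condorcet winner.

R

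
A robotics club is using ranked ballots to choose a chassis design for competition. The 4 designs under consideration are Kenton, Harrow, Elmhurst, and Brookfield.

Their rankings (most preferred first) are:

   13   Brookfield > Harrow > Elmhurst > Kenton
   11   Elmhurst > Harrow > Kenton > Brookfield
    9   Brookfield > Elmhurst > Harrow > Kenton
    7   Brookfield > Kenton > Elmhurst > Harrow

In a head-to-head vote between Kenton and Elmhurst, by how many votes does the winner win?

26

Ballots ranking Kenton above Elmhurst: 7.
Ballots ranking Elmhurst above Kenton: 13+11+9 = 33.
Elmhurst wins 33–7, a margin of 26.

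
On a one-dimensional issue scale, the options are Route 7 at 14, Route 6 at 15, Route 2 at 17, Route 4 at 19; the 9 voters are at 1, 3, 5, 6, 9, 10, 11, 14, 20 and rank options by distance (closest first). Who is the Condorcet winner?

With single-peaked preferences on a line, the Condorcet winner is the candidate closest to the median voter.
The median voter (position 9) is closest to Route 7 at 14.
Check: Route 7 vs Route 2 — voters closer to Route 7: 8 of 9.

Route 7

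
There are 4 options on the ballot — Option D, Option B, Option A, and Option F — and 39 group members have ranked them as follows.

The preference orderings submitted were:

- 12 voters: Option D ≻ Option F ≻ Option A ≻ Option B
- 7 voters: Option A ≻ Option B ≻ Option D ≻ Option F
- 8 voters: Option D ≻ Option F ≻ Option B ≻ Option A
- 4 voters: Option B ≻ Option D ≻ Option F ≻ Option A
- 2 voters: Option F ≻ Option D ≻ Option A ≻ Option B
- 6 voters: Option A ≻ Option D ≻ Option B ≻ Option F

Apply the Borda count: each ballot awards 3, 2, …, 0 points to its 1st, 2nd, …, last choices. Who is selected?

Borda scores:
  Option D: 12·3 + 7·1 + 8·3 + 4·2 + 2·2 + 6·2 = 91
  Option B: 12·0 + 7·2 + 8·1 + 4·3 + 2·0 + 6·1 = 40
  Option A: 12·1 + 7·3 + 8·0 + 4·0 + 2·1 + 6·3 = 53
  Option F: 12·2 + 7·0 + 8·2 + 4·1 + 2·3 + 6·0 = 50
Option D has the highest total.

Option D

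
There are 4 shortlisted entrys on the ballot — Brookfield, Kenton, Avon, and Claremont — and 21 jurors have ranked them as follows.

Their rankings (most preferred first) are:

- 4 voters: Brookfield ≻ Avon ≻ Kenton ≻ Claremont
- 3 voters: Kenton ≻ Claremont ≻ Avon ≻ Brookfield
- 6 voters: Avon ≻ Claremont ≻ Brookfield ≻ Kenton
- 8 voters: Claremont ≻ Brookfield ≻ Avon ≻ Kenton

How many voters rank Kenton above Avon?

Ballots ranking Kenton above Avon: 3.
Ballots ranking Avon above Kenton: 4+6+8 = 18.
So 3 of 21 voters prefer Kenton to Avon.

3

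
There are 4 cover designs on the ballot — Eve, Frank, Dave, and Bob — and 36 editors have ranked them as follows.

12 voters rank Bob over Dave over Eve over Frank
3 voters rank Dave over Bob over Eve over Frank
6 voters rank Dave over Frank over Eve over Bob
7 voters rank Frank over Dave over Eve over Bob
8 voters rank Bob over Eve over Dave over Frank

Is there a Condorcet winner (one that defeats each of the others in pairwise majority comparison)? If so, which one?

Bob

Head-to-head results (36 voters total):
Eve vs Frank: Eve wins 23–13.
Eve vs Dave: Dave wins 28–8.
Eve vs Bob: Bob wins 23–13.
Frank vs Dave: Dave wins 29–7.
Frank vs Bob: Bob wins 23–13.
Dave vs Bob: Bob wins 20–16.
Bob beats each rival — Eve (23–13), Frank (23–13), Dave (20–16) — so Bob is the Condorcet winner.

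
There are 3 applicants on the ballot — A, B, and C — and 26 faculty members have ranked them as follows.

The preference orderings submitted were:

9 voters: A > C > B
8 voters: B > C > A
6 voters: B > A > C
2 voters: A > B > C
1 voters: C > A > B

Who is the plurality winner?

First-place vote totals:
  A: 11
  B: 14
  C: 1
B has the most first-place votes.

B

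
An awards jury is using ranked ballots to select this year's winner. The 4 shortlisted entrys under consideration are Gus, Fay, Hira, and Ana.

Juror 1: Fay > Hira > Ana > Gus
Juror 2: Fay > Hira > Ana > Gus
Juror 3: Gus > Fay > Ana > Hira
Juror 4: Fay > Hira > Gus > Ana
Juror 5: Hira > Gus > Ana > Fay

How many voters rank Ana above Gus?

2

Ballots ranking Ana above Gus: 2.
Ballots ranking Gus above Ana: 3.
So 2 of 5 voters prefer Ana to Gus.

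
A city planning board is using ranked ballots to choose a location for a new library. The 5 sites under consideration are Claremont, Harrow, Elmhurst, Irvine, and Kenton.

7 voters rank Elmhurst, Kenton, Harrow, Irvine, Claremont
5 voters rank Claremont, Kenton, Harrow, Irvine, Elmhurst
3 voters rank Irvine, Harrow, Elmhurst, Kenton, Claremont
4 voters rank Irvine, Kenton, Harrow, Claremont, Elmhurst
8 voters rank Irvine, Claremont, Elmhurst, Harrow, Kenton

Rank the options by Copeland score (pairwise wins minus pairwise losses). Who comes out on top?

Pairwise results:
  Claremont vs Harrow: Harrow wins 14–13.
  Claremont vs Elmhurst: Claremont wins 17–10.
  Claremont vs Irvine: Irvine wins 22–5.
  Claremont vs Kenton: Kenton wins 14–13.
  Harrow vs Elmhurst: Elmhurst wins 15–12.
  Harrow vs Irvine: Irvine wins 15–12.
  Harrow vs Kenton: Kenton wins 16–11.
  Elmhurst vs Irvine: Irvine wins 20–7.
  Elmhurst vs Kenton: Elmhurst wins 18–9.
  Irvine vs Kenton: Irvine wins 15–12.
Copeland scores (wins − losses):
  Claremont: 1 − 3 = -2
  Harrow: 1 − 3 = -2
  Elmhurst: 2 − 2 = 0
  Irvine: 4 − 0 = 4
  Kenton: 2 − 2 = 0
Irvine has the best Copeland score.

Irvine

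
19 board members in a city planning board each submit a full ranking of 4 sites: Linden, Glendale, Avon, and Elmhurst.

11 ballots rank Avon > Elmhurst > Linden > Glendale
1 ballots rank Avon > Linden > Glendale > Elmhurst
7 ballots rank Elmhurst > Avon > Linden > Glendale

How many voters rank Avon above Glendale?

Ballots ranking Avon above Glendale: 11+1+7 = 19.
Ballots ranking Glendale above Avon: 0.
So 19 of 19 voters prefer Avon to Glendale.

19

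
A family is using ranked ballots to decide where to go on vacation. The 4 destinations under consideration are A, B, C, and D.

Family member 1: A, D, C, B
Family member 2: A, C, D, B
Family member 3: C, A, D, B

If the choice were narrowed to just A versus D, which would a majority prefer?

Ballots ranking A above D: 3.
Ballots ranking D above A: 0.
A wins the head-to-head, 3–0.

A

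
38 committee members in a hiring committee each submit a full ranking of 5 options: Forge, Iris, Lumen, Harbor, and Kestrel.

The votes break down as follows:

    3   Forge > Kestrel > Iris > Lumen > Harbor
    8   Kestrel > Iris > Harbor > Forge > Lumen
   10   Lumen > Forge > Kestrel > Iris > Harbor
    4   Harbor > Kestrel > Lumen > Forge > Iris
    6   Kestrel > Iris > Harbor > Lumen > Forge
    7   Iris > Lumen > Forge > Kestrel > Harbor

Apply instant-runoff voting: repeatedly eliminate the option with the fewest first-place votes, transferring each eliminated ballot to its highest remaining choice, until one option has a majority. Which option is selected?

Round 1: Kestrel 14, Lumen 10, Iris 7, Harbor 4, Forge 3. Forge has the fewest and is eliminated.
Round 2: Kestrel 17, Lumen 10, Iris 7, Harbor 4. Harbor has the fewest and is eliminated.
Round 3: Kestrel 21, Lumen 10, Iris 7. Kestrel has a majority.

Kestrel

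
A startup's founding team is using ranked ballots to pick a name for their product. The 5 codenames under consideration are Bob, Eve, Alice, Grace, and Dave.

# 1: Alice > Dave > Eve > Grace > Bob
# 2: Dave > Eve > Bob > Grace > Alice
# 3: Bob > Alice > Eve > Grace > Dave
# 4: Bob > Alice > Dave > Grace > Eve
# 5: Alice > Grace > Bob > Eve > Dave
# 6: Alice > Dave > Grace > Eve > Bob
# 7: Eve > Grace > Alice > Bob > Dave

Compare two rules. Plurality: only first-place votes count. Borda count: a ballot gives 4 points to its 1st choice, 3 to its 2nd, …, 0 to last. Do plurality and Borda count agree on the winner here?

Plurality first-place counts: Bob 2, Eve 1, Alice 3, Grace 0, Dave 1 → Alice.
Borda totals: Bob 13, Eve 13, Alice 20, Grace 12, Dave 12 → Alice.
The two rules agree on Alice.

Yes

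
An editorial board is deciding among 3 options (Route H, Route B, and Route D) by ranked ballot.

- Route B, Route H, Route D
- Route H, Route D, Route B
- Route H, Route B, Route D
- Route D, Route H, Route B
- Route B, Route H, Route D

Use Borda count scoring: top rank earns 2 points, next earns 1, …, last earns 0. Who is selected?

Borda scores:
  Route H: 1 + 2 + 2 + 1 + 1 = 7
  Route B: 2 + 0 + 1 + 0 + 2 = 5
  Route D: 0 + 1 + 0 + 2 + 0 = 3
Route H has the highest total.

Route H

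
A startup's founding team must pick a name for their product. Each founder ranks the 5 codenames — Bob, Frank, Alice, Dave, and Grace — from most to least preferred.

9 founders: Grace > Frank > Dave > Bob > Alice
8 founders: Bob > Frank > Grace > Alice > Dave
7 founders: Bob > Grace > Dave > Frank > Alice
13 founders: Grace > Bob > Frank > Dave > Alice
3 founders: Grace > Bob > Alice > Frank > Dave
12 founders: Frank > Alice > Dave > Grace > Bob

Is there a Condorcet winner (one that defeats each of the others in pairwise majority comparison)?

Yes

Head-to-head results (52 voters total):
Bob vs Frank: Bob wins 31–21.
Bob vs Alice: Bob wins 40–12.
Bob vs Dave: Bob wins 31–21.
Bob vs Grace: Grace wins 37–15.
Frank vs Alice: Frank wins 49–3.
Frank vs Dave: Frank wins 45–7.
Frank vs Grace: Grace wins 32–20.
Alice vs Dave: Dave wins 29–23.
Alice vs Grace: Grace wins 40–12.
Dave vs Grace: Grace wins 40–12.
Grace beats each rival — Bob (37–15), Frank (32–20), Alice (40–12), Dave (40–12) — so Grace is the Condorcet winner.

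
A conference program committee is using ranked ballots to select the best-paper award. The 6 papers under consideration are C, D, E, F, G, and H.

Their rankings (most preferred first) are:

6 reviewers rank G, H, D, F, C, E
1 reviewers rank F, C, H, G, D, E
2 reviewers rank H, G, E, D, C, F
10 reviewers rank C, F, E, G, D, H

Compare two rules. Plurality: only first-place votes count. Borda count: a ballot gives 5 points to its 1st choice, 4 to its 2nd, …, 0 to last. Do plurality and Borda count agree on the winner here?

Plurality first-place counts: C 10, D 0, E 0, F 1, G 6, H 2 → C.
Borda totals: C 62, D 33, E 36, F 57, G 60, H 37 → C.
The two rules agree on C.

Yes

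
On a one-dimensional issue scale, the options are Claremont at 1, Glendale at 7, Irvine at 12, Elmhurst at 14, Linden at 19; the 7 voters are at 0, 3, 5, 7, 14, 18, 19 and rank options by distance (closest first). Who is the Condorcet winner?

With single-peaked preferences on a line, the Condorcet winner is the candidate closest to the median voter.
The median voter (position 7) is closest to Glendale at 7.
Check: Glendale vs Claremont — voters closer to Glendale: 5 of 7.

Glendale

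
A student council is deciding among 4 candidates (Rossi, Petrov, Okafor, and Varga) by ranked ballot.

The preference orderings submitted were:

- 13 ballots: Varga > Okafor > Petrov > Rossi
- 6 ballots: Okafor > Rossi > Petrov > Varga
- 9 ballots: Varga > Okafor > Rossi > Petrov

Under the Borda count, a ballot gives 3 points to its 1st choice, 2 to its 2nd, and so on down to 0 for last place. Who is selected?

Varga

Borda scores:
  Rossi: 13·0 + 6·2 + 9·1 = 21
  Petrov: 13·1 + 6·1 + 9·0 = 19
  Okafor: 13·2 + 6·3 + 9·2 = 62
  Varga: 13·3 + 6·0 + 9·3 = 66
Varga has the highest total.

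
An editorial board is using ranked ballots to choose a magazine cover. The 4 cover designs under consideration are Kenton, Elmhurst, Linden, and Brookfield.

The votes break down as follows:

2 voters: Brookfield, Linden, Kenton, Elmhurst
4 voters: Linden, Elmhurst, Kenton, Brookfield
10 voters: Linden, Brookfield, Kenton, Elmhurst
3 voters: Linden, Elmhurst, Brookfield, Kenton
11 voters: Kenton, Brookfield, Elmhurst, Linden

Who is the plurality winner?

First-place vote totals:
  Kenton: 11
  Elmhurst: 0
  Linden: 17
  Brookfield: 2
Linden has the most first-place votes.

Linden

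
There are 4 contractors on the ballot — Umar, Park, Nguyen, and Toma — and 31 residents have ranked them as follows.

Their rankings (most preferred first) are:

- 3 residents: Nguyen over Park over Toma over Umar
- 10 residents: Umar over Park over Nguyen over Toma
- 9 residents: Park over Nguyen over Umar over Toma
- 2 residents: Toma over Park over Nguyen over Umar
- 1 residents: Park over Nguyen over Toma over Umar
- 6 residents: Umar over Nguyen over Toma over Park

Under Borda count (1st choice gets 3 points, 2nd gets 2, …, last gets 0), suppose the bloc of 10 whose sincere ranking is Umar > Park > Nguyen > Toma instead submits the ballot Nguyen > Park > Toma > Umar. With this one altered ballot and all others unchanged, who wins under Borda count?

Borda totals with the altered ballot: Umar 27, Park 60, Nguyen 73, Toma 26.
The switch changes the winner from Park to Nguyen.

Nguyen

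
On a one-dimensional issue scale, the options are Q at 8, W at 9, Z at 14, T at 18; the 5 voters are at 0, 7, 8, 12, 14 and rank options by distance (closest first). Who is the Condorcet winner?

With single-peaked preferences on a line, the Condorcet winner is the candidate closest to the median voter.
The median voter (position 8) is closest to Q at 8.
Check: Q vs Z — voters closer to Q: 3 of 5.

Q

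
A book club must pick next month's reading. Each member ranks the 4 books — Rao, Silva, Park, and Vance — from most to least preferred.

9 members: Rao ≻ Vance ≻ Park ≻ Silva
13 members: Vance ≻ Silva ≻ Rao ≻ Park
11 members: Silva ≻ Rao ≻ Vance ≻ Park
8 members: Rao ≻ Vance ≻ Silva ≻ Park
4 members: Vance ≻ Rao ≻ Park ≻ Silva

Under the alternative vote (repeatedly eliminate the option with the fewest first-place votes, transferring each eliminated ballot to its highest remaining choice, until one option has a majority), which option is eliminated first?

Round 1: Rao 17, Vance 17, Silva 11, Park 0. Park has the fewest and is eliminated.
Round 2: Rao 17, Vance 17, Silva 11. Silva has the fewest and is eliminated.
Round 3: Rao 28, Vance 17. Rao has a majority.

Park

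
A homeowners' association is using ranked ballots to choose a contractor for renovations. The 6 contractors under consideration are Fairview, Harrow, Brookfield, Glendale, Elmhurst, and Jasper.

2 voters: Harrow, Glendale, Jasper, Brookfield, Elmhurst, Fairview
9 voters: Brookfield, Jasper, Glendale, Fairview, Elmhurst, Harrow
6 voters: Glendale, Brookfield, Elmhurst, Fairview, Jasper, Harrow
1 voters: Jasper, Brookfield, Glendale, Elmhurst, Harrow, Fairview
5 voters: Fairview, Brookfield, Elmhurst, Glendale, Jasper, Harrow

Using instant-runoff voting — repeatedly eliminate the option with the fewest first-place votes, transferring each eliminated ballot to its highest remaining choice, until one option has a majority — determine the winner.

Brookfield

Round 1: Brookfield 9, Glendale 6, Fairview 5, Harrow 2, Jasper 1, Elmhurst 0. Elmhurst has the fewest and is eliminated.
Round 2: Brookfield 9, Glendale 6, Fairview 5, Harrow 2, Jasper 1. Jasper has the fewest and is eliminated.
Round 3: Brookfield 10, Glendale 6, Fairview 5, Harrow 2. Harrow has the fewest and is eliminated.
Round 4: Brookfield 10, Glendale 8, Fairview 5. Fairview has the fewest and is eliminated.
Round 5: Brookfield 15, Glendale 8. Brookfield has a majority.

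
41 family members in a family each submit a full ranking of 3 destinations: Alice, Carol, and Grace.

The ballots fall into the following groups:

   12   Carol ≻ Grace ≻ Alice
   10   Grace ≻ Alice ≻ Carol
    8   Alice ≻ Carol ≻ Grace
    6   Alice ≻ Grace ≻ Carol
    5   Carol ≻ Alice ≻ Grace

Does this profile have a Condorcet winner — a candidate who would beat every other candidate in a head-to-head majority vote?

Head-to-head results (41 voters total):
Alice vs Carol: Alice wins 24–17.
Alice vs Grace: Grace wins 22–19.
Carol vs Grace: Carol wins 25–16.
No candidate beats all others: Alice beats Carol beats Grace beats Alice, a majority cycle.

No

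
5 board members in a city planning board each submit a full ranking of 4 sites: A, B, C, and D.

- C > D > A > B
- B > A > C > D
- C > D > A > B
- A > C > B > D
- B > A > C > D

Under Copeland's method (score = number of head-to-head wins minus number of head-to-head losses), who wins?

Pairwise results:
  A vs B: A wins 3–2.
  A vs C: A wins 3–2.
  A vs D: A wins 3–2.
  B vs C: C wins 3–2.
  B vs D: B wins 3–2.
  C vs D: C wins 5–0.
Copeland scores (wins − losses):
  A: 3 − 0 = 3
  B: 1 − 2 = -1
  C: 2 − 1 = 1
  D: 0 − 3 = -3
A has the best Copeland score.

A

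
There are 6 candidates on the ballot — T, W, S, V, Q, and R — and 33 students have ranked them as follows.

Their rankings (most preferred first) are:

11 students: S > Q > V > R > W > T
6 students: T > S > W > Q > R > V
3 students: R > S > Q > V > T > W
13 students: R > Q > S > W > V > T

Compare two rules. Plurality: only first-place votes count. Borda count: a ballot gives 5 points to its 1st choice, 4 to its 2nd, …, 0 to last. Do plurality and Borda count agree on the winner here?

No

Plurality first-place counts: T 6, W 0, S 11, V 0, Q 0, R 16 → R.
Borda totals: T 33, W 55, S 130, V 52, Q 117, R 108 → S.
The two rules disagree: plurality picks R, Borda picks S.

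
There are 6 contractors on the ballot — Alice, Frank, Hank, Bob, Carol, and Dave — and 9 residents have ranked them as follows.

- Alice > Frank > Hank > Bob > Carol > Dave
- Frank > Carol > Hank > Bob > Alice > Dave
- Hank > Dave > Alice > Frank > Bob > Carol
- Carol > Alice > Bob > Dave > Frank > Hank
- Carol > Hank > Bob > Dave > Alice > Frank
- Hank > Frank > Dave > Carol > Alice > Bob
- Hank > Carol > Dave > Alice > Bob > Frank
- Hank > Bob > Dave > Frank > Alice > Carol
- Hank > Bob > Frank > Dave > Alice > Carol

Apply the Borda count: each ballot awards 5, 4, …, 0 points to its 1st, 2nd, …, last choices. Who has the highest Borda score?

Borda scores:
  Alice: 5 + 1 + 3 + 4 + 1 + 1 + 2 + 1 + 1 = 19
  Frank: 4 + 5 + 2 + 1 + 0 + 4 + 0 + 2 + 3 = 21
  Hank: 3 + 3 + 5 + 0 + 4 + 5 + 5 + 5 + 5 = 35
  Bob: 2 + 2 + 1 + 3 + 3 + 0 + 1 + 4 + 4 = 20
  Carol: 1 + 4 + 0 + 5 + 5 + 2 + 4 + 0 + 0 = 21
  Dave: 0 + 0 + 4 + 2 + 2 + 3 + 3 + 3 + 2 = 19
Hank has the highest total.

Hank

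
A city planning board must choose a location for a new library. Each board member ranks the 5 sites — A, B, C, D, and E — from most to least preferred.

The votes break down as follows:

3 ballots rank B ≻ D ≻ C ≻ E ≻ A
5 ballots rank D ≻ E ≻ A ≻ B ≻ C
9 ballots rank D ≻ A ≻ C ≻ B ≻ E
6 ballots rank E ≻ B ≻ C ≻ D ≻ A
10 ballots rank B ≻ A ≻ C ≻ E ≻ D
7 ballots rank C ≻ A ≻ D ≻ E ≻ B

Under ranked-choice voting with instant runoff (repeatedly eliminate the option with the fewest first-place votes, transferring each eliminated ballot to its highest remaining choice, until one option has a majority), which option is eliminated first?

Round 1: D 14, B 13, C 7, E 6, A 0. A has the fewest and is eliminated.
Round 2: D 14, B 13, C 7, E 6. E has the fewest and is eliminated.
Round 3: B 19, D 14, C 7. C has the fewest and is eliminated.
Round 4: D 21, B 19. D has a majority.

A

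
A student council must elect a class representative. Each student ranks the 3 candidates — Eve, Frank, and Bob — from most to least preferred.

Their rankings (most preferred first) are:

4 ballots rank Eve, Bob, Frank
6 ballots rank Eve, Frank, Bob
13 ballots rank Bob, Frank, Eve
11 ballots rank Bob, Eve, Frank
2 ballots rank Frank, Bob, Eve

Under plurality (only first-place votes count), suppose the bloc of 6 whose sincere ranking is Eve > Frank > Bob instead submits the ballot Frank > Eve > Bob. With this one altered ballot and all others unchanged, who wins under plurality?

Bob

First-place totals with the altered ballot: Eve 4, Frank 8, Bob 24.
The winner is unchanged: still Bob.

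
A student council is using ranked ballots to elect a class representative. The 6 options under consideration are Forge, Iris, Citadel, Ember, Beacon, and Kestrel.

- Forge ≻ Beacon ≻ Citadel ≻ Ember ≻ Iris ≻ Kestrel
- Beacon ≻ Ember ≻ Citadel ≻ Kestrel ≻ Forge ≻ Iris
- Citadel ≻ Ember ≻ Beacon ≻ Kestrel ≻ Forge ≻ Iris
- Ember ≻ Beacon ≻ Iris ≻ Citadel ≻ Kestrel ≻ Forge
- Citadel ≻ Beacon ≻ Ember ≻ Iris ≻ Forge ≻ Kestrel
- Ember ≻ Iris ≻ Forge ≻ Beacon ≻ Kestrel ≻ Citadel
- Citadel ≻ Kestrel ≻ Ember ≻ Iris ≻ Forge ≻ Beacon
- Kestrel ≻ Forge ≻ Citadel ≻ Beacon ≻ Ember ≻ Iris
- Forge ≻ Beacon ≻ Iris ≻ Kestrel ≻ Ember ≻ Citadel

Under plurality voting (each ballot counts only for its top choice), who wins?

Citadel

First-place vote totals:
  Forge: 2
  Iris: 0
  Citadel: 3
  Ember: 2
  Beacon: 1
  Kestrel: 1
Citadel has the most first-place votes.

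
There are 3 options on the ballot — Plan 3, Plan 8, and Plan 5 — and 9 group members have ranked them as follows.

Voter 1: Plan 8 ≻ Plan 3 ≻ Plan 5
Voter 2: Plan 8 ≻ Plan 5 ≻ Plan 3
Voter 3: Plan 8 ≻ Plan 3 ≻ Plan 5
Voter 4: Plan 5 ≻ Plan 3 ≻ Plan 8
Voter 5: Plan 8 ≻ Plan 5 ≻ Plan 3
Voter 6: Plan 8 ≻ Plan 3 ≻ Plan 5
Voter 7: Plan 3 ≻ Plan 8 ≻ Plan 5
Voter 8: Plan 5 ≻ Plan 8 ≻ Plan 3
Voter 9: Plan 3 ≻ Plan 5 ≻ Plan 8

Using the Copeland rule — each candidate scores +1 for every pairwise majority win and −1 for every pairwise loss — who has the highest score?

Pairwise results:
  Plan 3 vs Plan 8: Plan 8 wins 6–3.
  Plan 3 vs Plan 5: Plan 3 wins 5–4.
  Plan 8 vs Plan 5: Plan 8 wins 6–3.
Copeland scores (wins − losses):
  Plan 3: 1 − 1 = 0
  Plan 8: 2 − 0 = 2
  Plan 5: 0 − 2 = -2
Plan 8 has the best Copeland score.

Plan 8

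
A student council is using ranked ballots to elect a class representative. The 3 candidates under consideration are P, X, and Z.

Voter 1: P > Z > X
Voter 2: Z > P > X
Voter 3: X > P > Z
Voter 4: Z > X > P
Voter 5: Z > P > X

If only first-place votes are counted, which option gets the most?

First-place vote totals:
  P: 1
  X: 1
  Z: 3
Z has the most first-place votes.

Z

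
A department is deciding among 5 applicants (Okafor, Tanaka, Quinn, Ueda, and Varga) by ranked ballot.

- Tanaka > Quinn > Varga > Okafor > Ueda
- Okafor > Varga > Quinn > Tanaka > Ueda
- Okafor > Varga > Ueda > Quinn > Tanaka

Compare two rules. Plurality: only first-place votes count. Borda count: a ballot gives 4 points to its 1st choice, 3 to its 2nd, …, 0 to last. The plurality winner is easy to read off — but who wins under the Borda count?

Okafor

Plurality first-place counts: Okafor 2, Tanaka 1, Quinn 0, Ueda 0, Varga 0 → Okafor.
Borda totals: Okafor 9, Tanaka 5, Quinn 6, Ueda 2, Varga 8 → Okafor.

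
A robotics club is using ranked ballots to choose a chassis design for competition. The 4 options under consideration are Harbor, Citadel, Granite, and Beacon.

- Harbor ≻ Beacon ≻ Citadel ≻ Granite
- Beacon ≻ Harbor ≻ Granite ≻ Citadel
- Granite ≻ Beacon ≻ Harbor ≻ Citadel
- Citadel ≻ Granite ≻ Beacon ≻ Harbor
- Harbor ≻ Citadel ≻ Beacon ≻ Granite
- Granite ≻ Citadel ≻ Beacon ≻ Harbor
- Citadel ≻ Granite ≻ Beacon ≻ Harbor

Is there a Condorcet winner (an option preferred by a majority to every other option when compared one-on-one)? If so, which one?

Head-to-head results (7 voters total):
Harbor vs Citadel: Harbor wins 4–3.
Harbor vs Granite: Granite wins 4–3.
Harbor vs Beacon: Beacon wins 5–2.
Citadel vs Granite: Citadel wins 4–3.
Citadel vs Beacon: Citadel wins 4–3.
Granite vs Beacon: Granite wins 4–3.
No candidate beats all others: Harbor beats Citadel beats Granite beats Harbor, a majority cycle.

No Condorcet winner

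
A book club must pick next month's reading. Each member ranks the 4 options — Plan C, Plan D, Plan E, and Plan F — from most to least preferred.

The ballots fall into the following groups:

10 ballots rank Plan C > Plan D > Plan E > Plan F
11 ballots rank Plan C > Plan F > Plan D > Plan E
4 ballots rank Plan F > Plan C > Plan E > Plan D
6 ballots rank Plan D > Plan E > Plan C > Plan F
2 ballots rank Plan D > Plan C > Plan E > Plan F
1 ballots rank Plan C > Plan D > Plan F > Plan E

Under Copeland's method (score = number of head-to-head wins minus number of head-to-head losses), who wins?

Pairwise results:
  Plan C vs Plan D: Plan C wins 26–8.
  Plan C vs Plan E: Plan C wins 28–6.
  Plan C vs Plan F: Plan C wins 30–4.
  Plan D vs Plan E: Plan D wins 30–4.
  Plan D vs Plan F: Plan D wins 19–15.
  Plan E vs Plan F: Plan E wins 18–16.
Copeland scores (wins − losses):
  Plan C: 3 − 0 = 3
  Plan D: 2 − 1 = 1
  Plan E: 1 − 2 = -1
  Plan F: 0 − 3 = -3
Plan C has the best Copeland score.

Plan C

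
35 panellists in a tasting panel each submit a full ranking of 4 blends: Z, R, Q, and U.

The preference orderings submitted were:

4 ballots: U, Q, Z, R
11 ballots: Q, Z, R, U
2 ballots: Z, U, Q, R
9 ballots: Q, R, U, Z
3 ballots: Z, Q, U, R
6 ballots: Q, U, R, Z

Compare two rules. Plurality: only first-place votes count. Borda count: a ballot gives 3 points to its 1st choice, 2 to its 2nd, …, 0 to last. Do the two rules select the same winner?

Plurality first-place counts: Z 5, R 0, Q 26, U 4 → Q.
Borda totals: Z 41, R 35, Q 94, U 40 → Q.
The two rules agree on Q.

Yes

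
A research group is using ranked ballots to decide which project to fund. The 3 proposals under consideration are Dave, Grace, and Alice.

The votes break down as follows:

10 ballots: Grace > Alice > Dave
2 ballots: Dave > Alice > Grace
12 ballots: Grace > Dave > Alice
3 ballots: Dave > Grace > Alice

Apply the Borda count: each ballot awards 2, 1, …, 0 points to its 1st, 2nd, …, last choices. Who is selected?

Borda scores:
  Dave: 10·0 + 2·2 + 12·1 + 3·2 = 22
  Grace: 10·2 + 2·0 + 12·2 + 3·1 = 47
  Alice: 10·1 + 2·1 + 12·0 + 3·0 = 12
Grace has the highest total.

Grace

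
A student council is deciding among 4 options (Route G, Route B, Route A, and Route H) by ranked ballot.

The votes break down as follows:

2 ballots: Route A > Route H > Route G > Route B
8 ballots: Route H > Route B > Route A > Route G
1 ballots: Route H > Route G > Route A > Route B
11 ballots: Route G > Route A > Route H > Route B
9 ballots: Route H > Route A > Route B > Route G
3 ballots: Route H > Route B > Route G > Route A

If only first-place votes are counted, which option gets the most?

First-place vote totals:
  Route G: 11
  Route B: 0
  Route A: 2
  Route H: 21
Route H has the most first-place votes.

Route H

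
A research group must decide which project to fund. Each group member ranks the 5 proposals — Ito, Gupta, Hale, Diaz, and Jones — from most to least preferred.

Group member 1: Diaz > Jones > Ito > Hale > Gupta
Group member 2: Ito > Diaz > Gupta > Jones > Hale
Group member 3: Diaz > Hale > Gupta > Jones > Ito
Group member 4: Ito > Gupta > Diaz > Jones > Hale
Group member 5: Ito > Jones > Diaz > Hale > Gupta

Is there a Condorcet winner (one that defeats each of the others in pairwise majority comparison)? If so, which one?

Head-to-head results (5 voters total):
Ito vs Gupta: Ito wins 4–1.
Ito vs Hale: Ito wins 4–1.
Ito vs Diaz: Ito wins 3–2.
Ito vs Jones: Ito wins 3–2.
Gupta vs Hale: Hale wins 3–2.
Gupta vs Diaz: Diaz wins 4–1.
Gupta vs Jones: Gupta wins 3–2.
Hale vs Diaz: Diaz wins 5–0.
Hale vs Jones: Jones wins 4–1.
Diaz vs Jones: Diaz wins 4–1.
Ito beats each rival — Gupta (4–1), Hale (4–1), Diaz (3–2), Jones (3–2) — so Ito is the Condorcet winner.

Ito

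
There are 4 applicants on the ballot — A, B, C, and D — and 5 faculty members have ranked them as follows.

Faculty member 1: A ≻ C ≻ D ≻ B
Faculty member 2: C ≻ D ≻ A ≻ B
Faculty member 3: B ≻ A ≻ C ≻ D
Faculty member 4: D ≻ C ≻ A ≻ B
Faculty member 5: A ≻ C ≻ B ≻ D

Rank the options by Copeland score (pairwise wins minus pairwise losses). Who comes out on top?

A

Pairwise results:
  A vs B: A wins 4–1.
  A vs C: A wins 3–2.
  A vs D: A wins 3–2.
  B vs C: C wins 4–1.
  B vs D: D wins 3–2.
  C vs D: C wins 4–1.
Copeland scores (wins − losses):
  A: 3 − 0 = 3
  B: 0 − 3 = -3
  C: 2 − 1 = 1
  D: 1 − 2 = -1
A has the best Copeland score.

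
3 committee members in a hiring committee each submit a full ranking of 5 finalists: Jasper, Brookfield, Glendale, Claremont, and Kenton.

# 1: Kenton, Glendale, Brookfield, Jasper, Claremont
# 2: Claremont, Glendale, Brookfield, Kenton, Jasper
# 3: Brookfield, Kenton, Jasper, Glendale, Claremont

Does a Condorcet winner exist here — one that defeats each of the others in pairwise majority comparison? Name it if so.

There is no Condorcet winner

Head-to-head results (3 voters total):
Jasper vs Brookfield: Brookfield wins 3–0.
Jasper vs Glendale: Glendale wins 2–1.
Jasper vs Claremont: Jasper wins 2–1.
Jasper vs Kenton: Kenton wins 3–0.
Brookfield vs Glendale: Glendale wins 2–1.
Brookfield vs Claremont: Brookfield wins 2–1.
Brookfield vs Kenton: Brookfield wins 2–1.
Glendale vs Claremont: Glendale wins 2–1.
Glendale vs Kenton: Kenton wins 2–1.
Claremont vs Kenton: Kenton wins 2–1.
No candidate beats all others: Brookfield beats Kenton beats Glendale beats Brookfield, a majority cycle.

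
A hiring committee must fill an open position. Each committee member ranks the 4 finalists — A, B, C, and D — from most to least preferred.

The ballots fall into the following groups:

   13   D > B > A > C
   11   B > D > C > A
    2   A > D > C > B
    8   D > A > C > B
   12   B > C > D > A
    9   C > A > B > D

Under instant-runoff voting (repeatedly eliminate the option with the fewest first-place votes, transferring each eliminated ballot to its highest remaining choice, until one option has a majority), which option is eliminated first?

A

Round 1: B 23, D 21, C 9, A 2. A has the fewest and is eliminated.
Round 2: B 23, D 23, C 9. C has the fewest and is eliminated.
Round 3: B 32, D 23. B has a majority.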